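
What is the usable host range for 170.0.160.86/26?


Network: 170.0.160.64
Broadcast: 170.0.160.127
First usable = network + 1
Last usable = broadcast - 1
Range: 170.0.160.65 to 170.0.160.126


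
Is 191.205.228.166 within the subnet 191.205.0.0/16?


Subnet network: 191.205.0.0
Test IP AND mask: 191.205.0.0
Yes, 191.205.228.166 is in 191.205.0.0/16


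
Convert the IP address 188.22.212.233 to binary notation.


188 = 10111100
22 = 00010110
212 = 11010100
233 = 11101001
Binary: 10111100.00010110.11010100.11101001


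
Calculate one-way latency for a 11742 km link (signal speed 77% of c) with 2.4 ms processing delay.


Speed = 0.77 * 3e5 km/s = 231000 km/s
Propagation delay = 11742 / 231000 = 0.0508 s = 50.8312 ms
Processing delay = 2.4 ms
Total one-way latency = 53.2312 ms


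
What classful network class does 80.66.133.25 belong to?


First octet: 80
Binary: 01010000
0xxxxxxx -> Class A (1-126)
Class A, default mask 255.0.0.0 (/8)


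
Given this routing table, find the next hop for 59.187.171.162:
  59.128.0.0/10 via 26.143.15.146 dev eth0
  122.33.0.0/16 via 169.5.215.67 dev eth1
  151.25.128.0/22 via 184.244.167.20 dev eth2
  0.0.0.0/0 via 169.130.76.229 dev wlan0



Longest prefix match for 59.187.171.162:
  /10 59.128.0.0: MATCH
  /16 122.33.0.0: no
  /22 151.25.128.0: no
  /0 0.0.0.0: MATCH
Selected: next-hop 26.143.15.146 via eth0 (matched /10)


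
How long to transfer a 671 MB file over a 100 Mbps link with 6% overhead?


Effective throughput = 100 * (1 - 6/100) = 94 Mbps
File size in Mb = 671 * 8 = 5368 Mb
Time = 5368 / 94
Time = 57.1064 seconds


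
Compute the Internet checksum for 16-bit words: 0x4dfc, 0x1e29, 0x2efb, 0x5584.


Sum all words (with carry folding):
+ 0x4dfc = 0x4dfc
+ 0x1e29 = 0x6c25
+ 0x2efb = 0x9b20
+ 0x5584 = 0xf0a4
One's complement: ~0xf0a4
Checksum = 0x0f5b


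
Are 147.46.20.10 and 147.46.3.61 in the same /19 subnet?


Mask: 255.255.224.0
147.46.20.10 AND mask = 147.46.0.0
147.46.3.61 AND mask = 147.46.0.0
Yes, same subnet (147.46.0.0)


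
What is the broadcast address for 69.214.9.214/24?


Network: 69.214.9.0/24
Host bits = 8
Set all host bits to 1:
Broadcast: 69.214.9.255


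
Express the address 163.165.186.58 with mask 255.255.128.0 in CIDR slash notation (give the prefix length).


Binary: 11111111.11111111.10000000.00000000
Count leading 1s
Prefix: /17


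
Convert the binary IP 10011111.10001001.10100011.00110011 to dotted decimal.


10011111 = 159
10001001 = 137
10100011 = 163
00110011 = 51
IP: 159.137.163.51


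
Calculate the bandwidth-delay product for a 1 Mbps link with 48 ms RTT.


BDP = bandwidth * RTT
= 1 Mbps * 48 ms
= 1 * 1e6 * 48 / 1000 bits
= 48000 bits
= 6000 bytes
= 5.8594 KB
BDP = 48000 bits (6000 bytes)


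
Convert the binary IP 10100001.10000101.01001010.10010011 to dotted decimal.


10100001 = 161
10000101 = 133
01001010 = 74
10010011 = 147
IP: 161.133.74.147


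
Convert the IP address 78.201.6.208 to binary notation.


78 = 01001110
201 = 11001001
6 = 00000110
208 = 11010000
Binary: 01001110.11001001.00000110.11010000


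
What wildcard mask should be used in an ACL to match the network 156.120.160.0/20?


Subnet mask: 255.255.240.0
Wildcard = 255.255.255.255 - subnet mask
255 - 255 = 0
255 - 255 = 0
255 - 240 = 15
255 - 0 = 255
Wildcard: 0.0.15.255


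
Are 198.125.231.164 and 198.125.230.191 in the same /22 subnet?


Mask: 255.255.252.0
198.125.231.164 AND mask = 198.125.228.0
198.125.230.191 AND mask = 198.125.228.0
Yes, same subnet (198.125.228.0)


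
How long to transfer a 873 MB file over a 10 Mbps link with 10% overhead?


Effective throughput = 10 * (1 - 10/100) = 9 Mbps
File size in Mb = 873 * 8 = 6984 Mb
Time = 6984 / 9
Time = 776 seconds


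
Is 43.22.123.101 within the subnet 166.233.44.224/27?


Subnet network: 166.233.44.224
Test IP AND mask: 43.22.123.96
No, 43.22.123.101 is not in 166.233.44.224/27


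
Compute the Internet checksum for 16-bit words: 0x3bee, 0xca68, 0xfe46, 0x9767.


Sum all words (with carry folding):
+ 0x3bee = 0x3bee
+ 0xca68 = 0x0657
+ 0xfe46 = 0x049e
+ 0x9767 = 0x9c05
One's complement: ~0x9c05
Checksum = 0x63fa


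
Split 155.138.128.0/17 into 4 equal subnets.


New prefix = 17 + 2 = 19
Each subnet has 8192 addresses
  155.138.128.0/19
  155.138.160.0/19
  155.138.192.0/19
  155.138.224.0/19
Subnets: 155.138.128.0/19, 155.138.160.0/19, 155.138.192.0/19, 155.138.224.0/19


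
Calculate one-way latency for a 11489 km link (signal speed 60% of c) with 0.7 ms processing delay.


Speed = 0.6 * 3e5 km/s = 180000 km/s
Propagation delay = 11489 / 180000 = 0.0638 s = 63.8278 ms
Processing delay = 0.7 ms
Total one-way latency = 64.5278 ms


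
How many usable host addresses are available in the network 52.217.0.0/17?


Host bits = 32 - 17 = 15
Total addresses = 2^15 = 32768
Usable = total - 2 (network and broadcast)
Usable hosts: 32766


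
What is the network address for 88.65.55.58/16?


IP:   01011000.01000001.00110111.00111010
Mask: 11111111.11111111.00000000.00000000
AND operation:
Net:  01011000.01000001.00000000.00000000
Network: 88.65.0.0/16


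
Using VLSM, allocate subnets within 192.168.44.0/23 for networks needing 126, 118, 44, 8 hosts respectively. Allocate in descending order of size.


126 hosts -> /25 (126 usable): 192.168.44.0/25
118 hosts -> /25 (126 usable): 192.168.44.128/25
44 hosts -> /26 (62 usable): 192.168.45.0/26
8 hosts -> /28 (14 usable): 192.168.45.64/28
Allocation: 192.168.44.0/25 (126 hosts, 126 usable); 192.168.44.128/25 (118 hosts, 126 usable); 192.168.45.0/26 (44 hosts, 62 usable); 192.168.45.64/28 (8 hosts, 14 usable)


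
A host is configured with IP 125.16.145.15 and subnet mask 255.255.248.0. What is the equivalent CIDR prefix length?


Binary: 11111111.11111111.11111000.00000000
Count leading 1s
Prefix: /21


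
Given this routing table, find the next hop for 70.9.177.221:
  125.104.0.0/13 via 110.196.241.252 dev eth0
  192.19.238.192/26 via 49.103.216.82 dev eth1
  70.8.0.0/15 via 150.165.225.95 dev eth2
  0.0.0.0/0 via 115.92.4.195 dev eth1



Longest prefix match for 70.9.177.221:
  /13 125.104.0.0: no
  /26 192.19.238.192: no
  /15 70.8.0.0: MATCH
  /0 0.0.0.0: MATCH
Selected: next-hop 150.165.225.95 via eth2 (matched /15)


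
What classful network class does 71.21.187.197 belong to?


First octet: 71
Binary: 01000111
0xxxxxxx -> Class A (1-126)
Class A, default mask 255.0.0.0 (/8)


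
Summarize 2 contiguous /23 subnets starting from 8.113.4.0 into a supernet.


Original prefix: /23
Number of subnets: 2 = 2^1
New prefix = 23 - 1 = 22
Supernet: 8.113.4.0/22


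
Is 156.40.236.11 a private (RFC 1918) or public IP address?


RFC 1918 private ranges:
  10.0.0.0/8 (10.0.0.0 - 10.255.255.255)
  172.16.0.0/12 (172.16.0.0 - 172.31.255.255)
  192.168.0.0/16 (192.168.0.0 - 192.168.255.255)
Public (not in any RFC 1918 range)


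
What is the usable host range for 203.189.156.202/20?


Network: 203.189.144.0
Broadcast: 203.189.159.255
First usable = network + 1
Last usable = broadcast - 1
Range: 203.189.144.1 to 203.189.159.254


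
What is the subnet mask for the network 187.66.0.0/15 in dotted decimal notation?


/15 means 15 network bits, 17 host bits
Binary: 11111111111111100000000000000000
Mask: 255.254.0.0


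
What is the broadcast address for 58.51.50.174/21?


Network: 58.51.48.0/21
Host bits = 11
Set all host bits to 1:
Broadcast: 58.51.55.255


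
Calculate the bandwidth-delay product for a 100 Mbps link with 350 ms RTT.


BDP = bandwidth * RTT
= 100 Mbps * 350 ms
= 100 * 1e6 * 350 / 1000 bits
= 35000000 bits
= 4375000 bytes
= 4272.4609 KB
BDP = 35000000 bits (4375000 bytes)


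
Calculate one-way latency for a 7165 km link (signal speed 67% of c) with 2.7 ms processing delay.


Speed = 0.67 * 3e5 km/s = 201000 km/s
Propagation delay = 7165 / 201000 = 0.0356 s = 35.6468 ms
Processing delay = 2.7 ms
Total one-way latency = 38.3468 ms


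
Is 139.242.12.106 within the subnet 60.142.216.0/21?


Subnet network: 60.142.216.0
Test IP AND mask: 139.242.8.0
No, 139.242.12.106 is not in 60.142.216.0/21


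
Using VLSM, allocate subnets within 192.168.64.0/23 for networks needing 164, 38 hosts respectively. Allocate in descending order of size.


164 hosts -> /24 (254 usable): 192.168.64.0/24
38 hosts -> /26 (62 usable): 192.168.65.0/26
Allocation: 192.168.64.0/24 (164 hosts, 254 usable); 192.168.65.0/26 (38 hosts, 62 usable)


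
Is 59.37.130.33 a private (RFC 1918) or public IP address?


RFC 1918 private ranges:
  10.0.0.0/8 (10.0.0.0 - 10.255.255.255)
  172.16.0.0/12 (172.16.0.0 - 172.31.255.255)
  192.168.0.0/16 (192.168.0.0 - 192.168.255.255)
Public (not in any RFC 1918 range)


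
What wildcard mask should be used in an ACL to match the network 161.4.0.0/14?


Subnet mask: 255.252.0.0
Wildcard = 255.255.255.255 - subnet mask
255 - 255 = 0
255 - 252 = 3
255 - 0 = 255
255 - 0 = 255
Wildcard: 0.3.255.255


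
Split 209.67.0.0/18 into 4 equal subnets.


New prefix = 18 + 2 = 20
Each subnet has 4096 addresses
  209.67.0.0/20
  209.67.16.0/20
  209.67.32.0/20
  209.67.48.0/20
Subnets: 209.67.0.0/20, 209.67.16.0/20, 209.67.32.0/20, 209.67.48.0/20


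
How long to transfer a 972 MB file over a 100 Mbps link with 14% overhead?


Effective throughput = 100 * (1 - 14/100) = 86 Mbps
File size in Mb = 972 * 8 = 7776 Mb
Time = 7776 / 86
Time = 90.4186 seconds


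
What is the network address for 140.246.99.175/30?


IP:   10001100.11110110.01100011.10101111
Mask: 11111111.11111111.11111111.11111100
AND operation:
Net:  10001100.11110110.01100011.10101100
Network: 140.246.99.172/30


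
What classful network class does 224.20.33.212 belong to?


First octet: 224
Binary: 11100000
1110xxxx -> Class D (224-239)
Class D (multicast), default mask N/A


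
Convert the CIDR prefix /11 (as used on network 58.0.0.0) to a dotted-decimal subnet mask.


/11 means 11 network bits, 21 host bits
Binary: 11111111111000000000000000000000
Mask: 255.224.0.0


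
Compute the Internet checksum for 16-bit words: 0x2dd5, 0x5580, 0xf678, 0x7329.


Sum all words (with carry folding):
+ 0x2dd5 = 0x2dd5
+ 0x5580 = 0x8355
+ 0xf678 = 0x79ce
+ 0x7329 = 0xecf7
One's complement: ~0xecf7
Checksum = 0x1308


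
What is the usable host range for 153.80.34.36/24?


Network: 153.80.34.0
Broadcast: 153.80.34.255
First usable = network + 1
Last usable = broadcast - 1
Range: 153.80.34.1 to 153.80.34.254


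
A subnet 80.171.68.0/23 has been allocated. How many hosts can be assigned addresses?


Host bits = 32 - 23 = 9
Total addresses = 2^9 = 512
Usable = total - 2 (network and broadcast)
Usable hosts: 510


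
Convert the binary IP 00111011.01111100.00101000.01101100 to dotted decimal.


00111011 = 59
01111100 = 124
00101000 = 40
01101100 = 108
IP: 59.124.40.108


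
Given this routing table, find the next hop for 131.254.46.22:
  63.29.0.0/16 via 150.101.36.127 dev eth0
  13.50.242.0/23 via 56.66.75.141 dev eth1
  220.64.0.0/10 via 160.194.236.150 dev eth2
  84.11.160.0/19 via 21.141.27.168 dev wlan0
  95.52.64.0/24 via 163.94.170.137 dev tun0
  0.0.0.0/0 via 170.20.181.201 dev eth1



Longest prefix match for 131.254.46.22:
  /16 63.29.0.0: no
  /23 13.50.242.0: no
  /10 220.64.0.0: no
  /19 84.11.160.0: no
  /24 95.52.64.0: no
  /0 0.0.0.0: MATCH
Selected: next-hop 170.20.181.201 via eth1 (matched /0)


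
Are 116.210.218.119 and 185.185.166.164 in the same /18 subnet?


Mask: 255.255.192.0
116.210.218.119 AND mask = 116.210.192.0
185.185.166.164 AND mask = 185.185.128.0
No, different subnets (116.210.192.0 vs 185.185.128.0)


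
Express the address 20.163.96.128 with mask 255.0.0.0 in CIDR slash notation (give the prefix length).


Binary: 11111111.00000000.00000000.00000000
Count leading 1s
Prefix: /8


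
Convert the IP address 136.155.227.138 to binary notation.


136 = 10001000
155 = 10011011
227 = 11100011
138 = 10001010
Binary: 10001000.10011011.11100011.10001010


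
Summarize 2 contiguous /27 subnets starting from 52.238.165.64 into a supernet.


Original prefix: /27
Number of subnets: 2 = 2^1
New prefix = 27 - 1 = 26
Supernet: 52.238.165.64/26


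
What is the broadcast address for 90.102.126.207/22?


Network: 90.102.124.0/22
Host bits = 10
Set all host bits to 1:
Broadcast: 90.102.127.255


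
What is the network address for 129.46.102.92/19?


IP:   10000001.00101110.01100110.01011100
Mask: 11111111.11111111.11100000.00000000
AND operation:
Net:  10000001.00101110.01100000.00000000
Network: 129.46.96.0/19


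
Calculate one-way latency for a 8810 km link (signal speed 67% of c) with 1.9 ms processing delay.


Speed = 0.67 * 3e5 km/s = 201000 km/s
Propagation delay = 8810 / 201000 = 0.0438 s = 43.8308 ms
Processing delay = 1.9 ms
Total one-way latency = 45.7308 ms


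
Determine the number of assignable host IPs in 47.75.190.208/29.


Host bits = 32 - 29 = 3
Total addresses = 2^3 = 8
Usable = total - 2 (network and broadcast)
Usable hosts: 6


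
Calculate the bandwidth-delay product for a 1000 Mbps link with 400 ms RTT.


BDP = bandwidth * RTT
= 1000 Mbps * 400 ms
= 1000 * 1e6 * 400 / 1000 bits
= 400000000 bits
= 50000000 bytes
= 48828.125 KB
BDP = 400000000 bits (50000000 bytes)


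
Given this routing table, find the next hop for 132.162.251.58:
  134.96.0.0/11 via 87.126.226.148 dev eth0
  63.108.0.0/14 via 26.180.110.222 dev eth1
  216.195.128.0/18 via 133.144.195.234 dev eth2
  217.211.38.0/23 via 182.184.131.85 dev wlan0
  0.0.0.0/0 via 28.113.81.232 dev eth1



Longest prefix match for 132.162.251.58:
  /11 134.96.0.0: no
  /14 63.108.0.0: no
  /18 216.195.128.0: no
  /23 217.211.38.0: no
  /0 0.0.0.0: MATCH
Selected: next-hop 28.113.81.232 via eth1 (matched /0)


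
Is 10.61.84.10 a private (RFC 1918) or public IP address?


RFC 1918 private ranges:
  10.0.0.0/8 (10.0.0.0 - 10.255.255.255)
  172.16.0.0/12 (172.16.0.0 - 172.31.255.255)
  192.168.0.0/16 (192.168.0.0 - 192.168.255.255)
Private (in 10.0.0.0/8)


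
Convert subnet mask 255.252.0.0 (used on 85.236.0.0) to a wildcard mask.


Subnet mask: 255.252.0.0
Wildcard = 255.255.255.255 - subnet mask
255 - 255 = 0
255 - 252 = 3
255 - 0 = 255
255 - 0 = 255
Wildcard: 0.3.255.255


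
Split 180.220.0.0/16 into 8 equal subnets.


New prefix = 16 + 3 = 19
Each subnet has 8192 addresses
  180.220.0.0/19
  180.220.32.0/19
  180.220.64.0/19
  180.220.96.0/19
  180.220.128.0/19
  180.220.160.0/19
  180.220.192.0/19
  180.220.224.0/19
Subnets: 180.220.0.0/19, 180.220.32.0/19, 180.220.64.0/19, 180.220.96.0/19, 180.220.128.0/19, 180.220.160.0/19, 180.220.192.0/19, 180.220.224.0/19


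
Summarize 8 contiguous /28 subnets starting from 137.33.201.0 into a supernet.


Original prefix: /28
Number of subnets: 8 = 2^3
New prefix = 28 - 3 = 25
Supernet: 137.33.201.0/25


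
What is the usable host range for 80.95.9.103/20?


Network: 80.95.0.0
Broadcast: 80.95.15.255
First usable = network + 1
Last usable = broadcast - 1
Range: 80.95.0.1 to 80.95.15.254


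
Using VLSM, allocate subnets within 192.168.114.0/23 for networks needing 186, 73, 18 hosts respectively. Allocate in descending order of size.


186 hosts -> /24 (254 usable): 192.168.114.0/24
73 hosts -> /25 (126 usable): 192.168.115.0/25
18 hosts -> /27 (30 usable): 192.168.115.128/27
Allocation: 192.168.114.0/24 (186 hosts, 254 usable); 192.168.115.0/25 (73 hosts, 126 usable); 192.168.115.128/27 (18 hosts, 30 usable)


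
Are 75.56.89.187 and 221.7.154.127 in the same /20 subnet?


Mask: 255.255.240.0
75.56.89.187 AND mask = 75.56.80.0
221.7.154.127 AND mask = 221.7.144.0
No, different subnets (75.56.80.0 vs 221.7.144.0)


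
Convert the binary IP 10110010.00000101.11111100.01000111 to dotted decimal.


10110010 = 178
00000101 = 5
11111100 = 252
01000111 = 71
IP: 178.5.252.71


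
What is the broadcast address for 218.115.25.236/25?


Network: 218.115.25.128/25
Host bits = 7
Set all host bits to 1:
Broadcast: 218.115.25.255


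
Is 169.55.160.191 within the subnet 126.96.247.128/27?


Subnet network: 126.96.247.128
Test IP AND mask: 169.55.160.160
No, 169.55.160.191 is not in 126.96.247.128/27


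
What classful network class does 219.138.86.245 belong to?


First octet: 219
Binary: 11011011
110xxxxx -> Class C (192-223)
Class C, default mask 255.255.255.0 (/24)


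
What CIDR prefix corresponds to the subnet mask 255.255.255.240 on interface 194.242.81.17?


Binary: 11111111.11111111.11111111.11110000
Count leading 1s
Prefix: /28


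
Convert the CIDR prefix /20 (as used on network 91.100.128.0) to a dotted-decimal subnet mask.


/20 means 20 network bits, 12 host bits
Binary: 11111111111111111111000000000000
Mask: 255.255.240.0


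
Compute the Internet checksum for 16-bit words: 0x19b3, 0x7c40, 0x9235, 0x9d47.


Sum all words (with carry folding):
+ 0x19b3 = 0x19b3
+ 0x7c40 = 0x95f3
+ 0x9235 = 0x2829
+ 0x9d47 = 0xc570
One's complement: ~0xc570
Checksum = 0x3a8f


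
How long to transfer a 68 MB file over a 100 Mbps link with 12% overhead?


Effective throughput = 100 * (1 - 12/100) = 88 Mbps
File size in Mb = 68 * 8 = 544 Mb
Time = 544 / 88
Time = 6.1818 seconds


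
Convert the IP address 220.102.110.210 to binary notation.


220 = 11011100
102 = 01100110
110 = 01101110
210 = 11010010
Binary: 11011100.01100110.01101110.11010010


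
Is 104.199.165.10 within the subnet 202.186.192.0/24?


Subnet network: 202.186.192.0
Test IP AND mask: 104.199.165.0
No, 104.199.165.10 is not in 202.186.192.0/24


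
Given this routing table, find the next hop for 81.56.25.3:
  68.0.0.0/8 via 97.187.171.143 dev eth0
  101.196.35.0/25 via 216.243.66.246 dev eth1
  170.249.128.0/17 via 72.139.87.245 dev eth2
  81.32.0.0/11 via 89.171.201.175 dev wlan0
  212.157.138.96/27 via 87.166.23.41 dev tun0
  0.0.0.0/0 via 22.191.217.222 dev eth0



Longest prefix match for 81.56.25.3:
  /8 68.0.0.0: no
  /25 101.196.35.0: no
  /17 170.249.128.0: no
  /11 81.32.0.0: MATCH
  /27 212.157.138.96: no
  /0 0.0.0.0: MATCH
Selected: next-hop 89.171.201.175 via wlan0 (matched /11)


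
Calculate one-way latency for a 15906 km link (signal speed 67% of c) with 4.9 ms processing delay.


Speed = 0.67 * 3e5 km/s = 201000 km/s
Propagation delay = 15906 / 201000 = 0.0791 s = 79.1343 ms
Processing delay = 4.9 ms
Total one-way latency = 84.0343 ms


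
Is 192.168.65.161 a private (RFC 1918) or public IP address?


RFC 1918 private ranges:
  10.0.0.0/8 (10.0.0.0 - 10.255.255.255)
  172.16.0.0/12 (172.16.0.0 - 172.31.255.255)
  192.168.0.0/16 (192.168.0.0 - 192.168.255.255)
Private (in 192.168.0.0/16)


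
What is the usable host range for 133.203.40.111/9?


Network: 133.128.0.0
Broadcast: 133.255.255.255
First usable = network + 1
Last usable = broadcast - 1
Range: 133.128.0.1 to 133.255.255.254


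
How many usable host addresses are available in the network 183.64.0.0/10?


Host bits = 32 - 10 = 22
Total addresses = 2^22 = 4194304
Usable = total - 2 (network and broadcast)
Usable hosts: 4194302


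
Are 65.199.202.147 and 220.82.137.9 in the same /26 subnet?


Mask: 255.255.255.192
65.199.202.147 AND mask = 65.199.202.128
220.82.137.9 AND mask = 220.82.137.0
No, different subnets (65.199.202.128 vs 220.82.137.0)


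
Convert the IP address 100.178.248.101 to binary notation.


100 = 01100100
178 = 10110010
248 = 11111000
101 = 01100101
Binary: 01100100.10110010.11111000.01100101


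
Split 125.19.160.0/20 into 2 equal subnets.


New prefix = 20 + 1 = 21
Each subnet has 2048 addresses
  125.19.160.0/21
  125.19.168.0/21
Subnets: 125.19.160.0/21, 125.19.168.0/21


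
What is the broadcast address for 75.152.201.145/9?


Network: 75.128.0.0/9
Host bits = 23
Set all host bits to 1:
Broadcast: 75.255.255.255


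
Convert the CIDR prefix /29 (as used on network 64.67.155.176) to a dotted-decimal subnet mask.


/29 means 29 network bits, 3 host bits
Binary: 11111111111111111111111111111000
Mask: 255.255.255.248


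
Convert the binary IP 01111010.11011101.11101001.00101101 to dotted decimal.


01111010 = 122
11011101 = 221
11101001 = 233
00101101 = 45
IP: 122.221.233.45


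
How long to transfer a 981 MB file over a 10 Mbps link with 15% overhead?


Effective throughput = 10 * (1 - 15/100) = 8.5 Mbps
File size in Mb = 981 * 8 = 7848 Mb
Time = 7848 / 8.5
Time = 923.2941 seconds


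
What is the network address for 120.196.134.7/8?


IP:   01111000.11000100.10000110.00000111
Mask: 11111111.00000000.00000000.00000000
AND operation:
Net:  01111000.00000000.00000000.00000000
Network: 120.0.0.0/8


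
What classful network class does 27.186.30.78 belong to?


First octet: 27
Binary: 00011011
0xxxxxxx -> Class A (1-126)
Class A, default mask 255.0.0.0 (/8)


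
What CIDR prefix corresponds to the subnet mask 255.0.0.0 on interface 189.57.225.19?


Binary: 11111111.00000000.00000000.00000000
Count leading 1s
Prefix: /8


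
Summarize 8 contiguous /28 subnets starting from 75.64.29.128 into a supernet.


Original prefix: /28
Number of subnets: 8 = 2^3
New prefix = 28 - 3 = 25
Supernet: 75.64.29.128/25


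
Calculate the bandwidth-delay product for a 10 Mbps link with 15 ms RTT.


BDP = bandwidth * RTT
= 10 Mbps * 15 ms
= 10 * 1e6 * 15 / 1000 bits
= 150000 bits
= 18750 bytes
= 18.3105 KB
BDP = 150000 bits (18750 bytes)


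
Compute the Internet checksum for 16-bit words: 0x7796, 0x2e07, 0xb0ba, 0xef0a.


Sum all words (with carry folding):
+ 0x7796 = 0x7796
+ 0x2e07 = 0xa59d
+ 0xb0ba = 0x5658
+ 0xef0a = 0x4563
One's complement: ~0x4563
Checksum = 0xba9c


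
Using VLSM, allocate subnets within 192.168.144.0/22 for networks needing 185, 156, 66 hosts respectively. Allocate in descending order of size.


185 hosts -> /24 (254 usable): 192.168.144.0/24
156 hosts -> /24 (254 usable): 192.168.145.0/24
66 hosts -> /25 (126 usable): 192.168.146.0/25
Allocation: 192.168.144.0/24 (185 hosts, 254 usable); 192.168.145.0/24 (156 hosts, 254 usable); 192.168.146.0/25 (66 hosts, 126 usable)


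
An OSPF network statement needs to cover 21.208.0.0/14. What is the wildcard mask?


Subnet mask: 255.252.0.0
Wildcard = 255.255.255.255 - subnet mask
255 - 255 = 0
255 - 252 = 3
255 - 0 = 255
255 - 0 = 255
Wildcard: 0.3.255.255


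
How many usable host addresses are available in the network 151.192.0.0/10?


Host bits = 32 - 10 = 22
Total addresses = 2^22 = 4194304
Usable = total - 2 (network and broadcast)
Usable hosts: 4194302


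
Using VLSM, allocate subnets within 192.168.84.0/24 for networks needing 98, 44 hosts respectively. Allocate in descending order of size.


98 hosts -> /25 (126 usable): 192.168.84.0/25
44 hosts -> /26 (62 usable): 192.168.84.128/26
Allocation: 192.168.84.0/25 (98 hosts, 126 usable); 192.168.84.128/26 (44 hosts, 62 usable)


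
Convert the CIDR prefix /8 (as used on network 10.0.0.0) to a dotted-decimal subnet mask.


/8 means 8 network bits, 24 host bits
Binary: 11111111000000000000000000000000
Mask: 255.0.0.0


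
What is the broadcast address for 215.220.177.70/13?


Network: 215.216.0.0/13
Host bits = 19
Set all host bits to 1:
Broadcast: 215.223.255.255


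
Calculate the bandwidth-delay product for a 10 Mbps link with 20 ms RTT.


BDP = bandwidth * RTT
= 10 Mbps * 20 ms
= 10 * 1e6 * 20 / 1000 bits
= 200000 bits
= 25000 bytes
= 24.4141 KB
BDP = 200000 bits (25000 bytes)


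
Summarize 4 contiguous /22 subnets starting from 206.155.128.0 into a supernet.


Original prefix: /22
Number of subnets: 4 = 2^2
New prefix = 22 - 2 = 20
Supernet: 206.155.128.0/20


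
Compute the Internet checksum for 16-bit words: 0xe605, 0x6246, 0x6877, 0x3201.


Sum all words (with carry folding):
+ 0xe605 = 0xe605
+ 0x6246 = 0x484c
+ 0x6877 = 0xb0c3
+ 0x3201 = 0xe2c4
One's complement: ~0xe2c4
Checksum = 0x1d3b


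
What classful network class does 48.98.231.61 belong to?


First octet: 48
Binary: 00110000
0xxxxxxx -> Class A (1-126)
Class A, default mask 255.0.0.0 (/8)


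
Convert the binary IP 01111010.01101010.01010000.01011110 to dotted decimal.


01111010 = 122
01101010 = 106
01010000 = 80
01011110 = 94
IP: 122.106.80.94


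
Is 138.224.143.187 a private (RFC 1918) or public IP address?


RFC 1918 private ranges:
  10.0.0.0/8 (10.0.0.0 - 10.255.255.255)
  172.16.0.0/12 (172.16.0.0 - 172.31.255.255)
  192.168.0.0/16 (192.168.0.0 - 192.168.255.255)
Public (not in any RFC 1918 range)


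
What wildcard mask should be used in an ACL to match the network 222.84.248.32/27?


Subnet mask: 255.255.255.224
Wildcard = 255.255.255.255 - subnet mask
255 - 255 = 0
255 - 255 = 0
255 - 255 = 0
255 - 224 = 31
Wildcard: 0.0.0.31


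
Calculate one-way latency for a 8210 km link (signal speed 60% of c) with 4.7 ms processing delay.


Speed = 0.6 * 3e5 km/s = 180000 km/s
Propagation delay = 8210 / 180000 = 0.0456 s = 45.6111 ms
Processing delay = 4.7 ms
Total one-way latency = 50.3111 ms


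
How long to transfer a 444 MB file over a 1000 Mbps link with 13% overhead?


Effective throughput = 1000 * (1 - 13/100) = 870 Mbps
File size in Mb = 444 * 8 = 3552 Mb
Time = 3552 / 870
Time = 4.0828 seconds


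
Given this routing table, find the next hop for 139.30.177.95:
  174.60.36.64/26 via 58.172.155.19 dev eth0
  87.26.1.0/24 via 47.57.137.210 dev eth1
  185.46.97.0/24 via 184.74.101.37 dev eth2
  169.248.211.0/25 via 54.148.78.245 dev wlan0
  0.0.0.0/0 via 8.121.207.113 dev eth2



Longest prefix match for 139.30.177.95:
  /26 174.60.36.64: no
  /24 87.26.1.0: no
  /24 185.46.97.0: no
  /25 169.248.211.0: no
  /0 0.0.0.0: MATCH
Selected: next-hop 8.121.207.113 via eth2 (matched /0)


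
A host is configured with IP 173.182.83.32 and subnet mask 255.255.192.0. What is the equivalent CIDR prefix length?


Binary: 11111111.11111111.11000000.00000000
Count leading 1s
Prefix: /18


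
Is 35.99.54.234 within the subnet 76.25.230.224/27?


Subnet network: 76.25.230.224
Test IP AND mask: 35.99.54.224
No, 35.99.54.234 is not in 76.25.230.224/27


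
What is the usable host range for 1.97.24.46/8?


Network: 1.0.0.0
Broadcast: 1.255.255.255
First usable = network + 1
Last usable = broadcast - 1
Range: 1.0.0.1 to 1.255.255.254


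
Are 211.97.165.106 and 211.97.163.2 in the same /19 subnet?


Mask: 255.255.224.0
211.97.165.106 AND mask = 211.97.160.0
211.97.163.2 AND mask = 211.97.160.0
Yes, same subnet (211.97.160.0)


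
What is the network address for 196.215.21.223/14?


IP:   11000100.11010111.00010101.11011111
Mask: 11111111.11111100.00000000.00000000
AND operation:
Net:  11000100.11010100.00000000.00000000
Network: 196.212.0.0/14


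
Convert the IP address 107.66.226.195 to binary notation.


107 = 01101011
66 = 01000010
226 = 11100010
195 = 11000011
Binary: 01101011.01000010.11100010.11000011


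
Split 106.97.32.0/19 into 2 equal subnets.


New prefix = 19 + 1 = 20
Each subnet has 4096 addresses
  106.97.32.0/20
  106.97.48.0/20
Subnets: 106.97.32.0/20, 106.97.48.0/20


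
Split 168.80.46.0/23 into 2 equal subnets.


New prefix = 23 + 1 = 24
Each subnet has 256 addresses
  168.80.46.0/24
  168.80.47.0/24
Subnets: 168.80.46.0/24, 168.80.47.0/24


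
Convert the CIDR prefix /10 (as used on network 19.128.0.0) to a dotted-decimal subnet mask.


/10 means 10 network bits, 22 host bits
Binary: 11111111110000000000000000000000
Mask: 255.192.0.0


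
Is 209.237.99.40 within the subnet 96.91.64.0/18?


Subnet network: 96.91.64.0
Test IP AND mask: 209.237.64.0
No, 209.237.99.40 is not in 96.91.64.0/18


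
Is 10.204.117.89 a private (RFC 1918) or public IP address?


RFC 1918 private ranges:
  10.0.0.0/8 (10.0.0.0 - 10.255.255.255)
  172.16.0.0/12 (172.16.0.0 - 172.31.255.255)
  192.168.0.0/16 (192.168.0.0 - 192.168.255.255)
Private (in 10.0.0.0/8)


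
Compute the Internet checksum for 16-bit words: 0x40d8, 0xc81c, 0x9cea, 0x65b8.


Sum all words (with carry folding):
+ 0x40d8 = 0x40d8
+ 0xc81c = 0x08f5
+ 0x9cea = 0xa5df
+ 0x65b8 = 0x0b98
One's complement: ~0x0b98
Checksum = 0xf467


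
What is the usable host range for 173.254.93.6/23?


Network: 173.254.92.0
Broadcast: 173.254.93.255
First usable = network + 1
Last usable = broadcast - 1
Range: 173.254.92.1 to 173.254.93.254


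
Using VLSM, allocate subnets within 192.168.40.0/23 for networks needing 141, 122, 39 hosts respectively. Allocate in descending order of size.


141 hosts -> /24 (254 usable): 192.168.40.0/24
122 hosts -> /25 (126 usable): 192.168.41.0/25
39 hosts -> /26 (62 usable): 192.168.41.128/26
Allocation: 192.168.40.0/24 (141 hosts, 254 usable); 192.168.41.0/25 (122 hosts, 126 usable); 192.168.41.128/26 (39 hosts, 62 usable)


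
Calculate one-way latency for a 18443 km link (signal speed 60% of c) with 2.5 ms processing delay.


Speed = 0.6 * 3e5 km/s = 180000 km/s
Propagation delay = 18443 / 180000 = 0.1025 s = 102.4611 ms
Processing delay = 2.5 ms
Total one-way latency = 104.9611 ms


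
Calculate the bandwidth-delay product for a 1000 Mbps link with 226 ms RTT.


BDP = bandwidth * RTT
= 1000 Mbps * 226 ms
= 1000 * 1e6 * 226 / 1000 bits
= 226000000 bits
= 28250000 bytes
= 27587.8906 KB
BDP = 226000000 bits (28250000 bytes)


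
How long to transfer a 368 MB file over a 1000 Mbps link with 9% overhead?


Effective throughput = 1000 * (1 - 9/100) = 910 Mbps
File size in Mb = 368 * 8 = 2944 Mb
Time = 2944 / 910
Time = 3.2352 seconds


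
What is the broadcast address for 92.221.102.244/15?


Network: 92.220.0.0/15
Host bits = 17
Set all host bits to 1:
Broadcast: 92.221.255.255


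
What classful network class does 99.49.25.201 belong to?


First octet: 99
Binary: 01100011
0xxxxxxx -> Class A (1-126)
Class A, default mask 255.0.0.0 (/8)


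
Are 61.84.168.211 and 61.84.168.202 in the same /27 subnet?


Mask: 255.255.255.224
61.84.168.211 AND mask = 61.84.168.192
61.84.168.202 AND mask = 61.84.168.192
Yes, same subnet (61.84.168.192)


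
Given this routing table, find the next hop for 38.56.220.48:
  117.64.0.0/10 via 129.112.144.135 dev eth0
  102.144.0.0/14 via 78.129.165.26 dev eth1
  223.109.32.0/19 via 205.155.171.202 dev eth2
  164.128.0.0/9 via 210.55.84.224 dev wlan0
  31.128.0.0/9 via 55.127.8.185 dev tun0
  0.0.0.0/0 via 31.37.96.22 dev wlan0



Longest prefix match for 38.56.220.48:
  /10 117.64.0.0: no
  /14 102.144.0.0: no
  /19 223.109.32.0: no
  /9 164.128.0.0: no
  /9 31.128.0.0: no
  /0 0.0.0.0: MATCH
Selected: next-hop 31.37.96.22 via wlan0 (matched /0)


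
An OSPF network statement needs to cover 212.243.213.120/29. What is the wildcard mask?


Subnet mask: 255.255.255.248
Wildcard = 255.255.255.255 - subnet mask
255 - 255 = 0
255 - 255 = 0
255 - 255 = 0
255 - 248 = 7
Wildcard: 0.0.0.7


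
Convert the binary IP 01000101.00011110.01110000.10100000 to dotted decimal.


01000101 = 69
00011110 = 30
01110000 = 112
10100000 = 160
IP: 69.30.112.160


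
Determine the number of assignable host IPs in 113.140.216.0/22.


Host bits = 32 - 22 = 10
Total addresses = 2^10 = 1024
Usable = total - 2 (network and broadcast)
Usable hosts: 1022


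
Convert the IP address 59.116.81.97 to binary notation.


59 = 00111011
116 = 01110100
81 = 01010001
97 = 01100001
Binary: 00111011.01110100.01010001.01100001


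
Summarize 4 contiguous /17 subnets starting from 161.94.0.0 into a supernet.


Original prefix: /17
Number of subnets: 4 = 2^2
New prefix = 17 - 2 = 15
Supernet: 161.94.0.0/15


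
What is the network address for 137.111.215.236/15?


IP:   10001001.01101111.11010111.11101100
Mask: 11111111.11111110.00000000.00000000
AND operation:
Net:  10001001.01101110.00000000.00000000
Network: 137.110.0.0/15


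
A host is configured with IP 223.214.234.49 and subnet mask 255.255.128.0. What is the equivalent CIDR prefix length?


Binary: 11111111.11111111.10000000.00000000
Count leading 1s
Prefix: /17


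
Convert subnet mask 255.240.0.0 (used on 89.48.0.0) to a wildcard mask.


Subnet mask: 255.240.0.0
Wildcard = 255.255.255.255 - subnet mask
255 - 255 = 0
255 - 240 = 15
255 - 0 = 255
255 - 0 = 255
Wildcard: 0.15.255.255


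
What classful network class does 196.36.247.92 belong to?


First octet: 196
Binary: 11000100
110xxxxx -> Class C (192-223)
Class C, default mask 255.255.255.0 (/24)


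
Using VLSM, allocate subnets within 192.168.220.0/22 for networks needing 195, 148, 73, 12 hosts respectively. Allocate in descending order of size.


195 hosts -> /24 (254 usable): 192.168.220.0/24
148 hosts -> /24 (254 usable): 192.168.221.0/24
73 hosts -> /25 (126 usable): 192.168.222.0/25
12 hosts -> /28 (14 usable): 192.168.222.128/28
Allocation: 192.168.220.0/24 (195 hosts, 254 usable); 192.168.221.0/24 (148 hosts, 254 usable); 192.168.222.0/25 (73 hosts, 126 usable); 192.168.222.128/28 (12 hosts, 14 usable)


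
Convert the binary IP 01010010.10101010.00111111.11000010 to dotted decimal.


01010010 = 82
10101010 = 170
00111111 = 63
11000010 = 194
IP: 82.170.63.194


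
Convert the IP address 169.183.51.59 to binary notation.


169 = 10101001
183 = 10110111
51 = 00110011
59 = 00111011
Binary: 10101001.10110111.00110011.00111011


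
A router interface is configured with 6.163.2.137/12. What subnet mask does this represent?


/12 means 12 network bits, 20 host bits
Binary: 11111111111100000000000000000000
Mask: 255.240.0.0


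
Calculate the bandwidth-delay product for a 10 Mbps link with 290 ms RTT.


BDP = bandwidth * RTT
= 10 Mbps * 290 ms
= 10 * 1e6 * 290 / 1000 bits
= 2900000 bits
= 362500 bytes
= 354.0039 KB
BDP = 2900000 bits (362500 bytes)


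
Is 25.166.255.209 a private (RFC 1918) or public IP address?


RFC 1918 private ranges:
  10.0.0.0/8 (10.0.0.0 - 10.255.255.255)
  172.16.0.0/12 (172.16.0.0 - 172.31.255.255)
  192.168.0.0/16 (192.168.0.0 - 192.168.255.255)
Public (not in any RFC 1918 range)


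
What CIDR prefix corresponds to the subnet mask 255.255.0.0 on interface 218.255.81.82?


Binary: 11111111.11111111.00000000.00000000
Count leading 1s
Prefix: /16


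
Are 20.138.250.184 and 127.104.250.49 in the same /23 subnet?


Mask: 255.255.254.0
20.138.250.184 AND mask = 20.138.250.0
127.104.250.49 AND mask = 127.104.250.0
No, different subnets (20.138.250.0 vs 127.104.250.0)


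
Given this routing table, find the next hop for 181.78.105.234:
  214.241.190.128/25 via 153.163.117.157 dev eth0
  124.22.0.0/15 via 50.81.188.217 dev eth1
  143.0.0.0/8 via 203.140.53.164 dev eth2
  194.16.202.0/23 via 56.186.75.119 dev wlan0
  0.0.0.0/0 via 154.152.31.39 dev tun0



Longest prefix match for 181.78.105.234:
  /25 214.241.190.128: no
  /15 124.22.0.0: no
  /8 143.0.0.0: no
  /23 194.16.202.0: no
  /0 0.0.0.0: MATCH
Selected: next-hop 154.152.31.39 via tun0 (matched /0)


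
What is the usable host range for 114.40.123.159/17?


Network: 114.40.0.0
Broadcast: 114.40.127.255
First usable = network + 1
Last usable = broadcast - 1
Range: 114.40.0.1 to 114.40.127.254


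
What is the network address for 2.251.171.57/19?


IP:   00000010.11111011.10101011.00111001
Mask: 11111111.11111111.11100000.00000000
AND operation:
Net:  00000010.11111011.10100000.00000000
Network: 2.251.160.0/19


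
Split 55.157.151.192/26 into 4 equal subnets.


New prefix = 26 + 2 = 28
Each subnet has 16 addresses
  55.157.151.192/28
  55.157.151.208/28
  55.157.151.224/28
  55.157.151.240/28
Subnets: 55.157.151.192/28, 55.157.151.208/28, 55.157.151.224/28, 55.157.151.240/28


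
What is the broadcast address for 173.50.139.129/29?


Network: 173.50.139.128/29
Host bits = 3
Set all host bits to 1:
Broadcast: 173.50.139.135


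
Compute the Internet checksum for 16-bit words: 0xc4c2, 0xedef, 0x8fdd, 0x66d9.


Sum all words (with carry folding):
+ 0xc4c2 = 0xc4c2
+ 0xedef = 0xb2b2
+ 0x8fdd = 0x4290
+ 0x66d9 = 0xa969
One's complement: ~0xa969
Checksum = 0x5696


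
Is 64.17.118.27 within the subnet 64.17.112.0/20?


Subnet network: 64.17.112.0
Test IP AND mask: 64.17.112.0
Yes, 64.17.118.27 is in 64.17.112.0/20


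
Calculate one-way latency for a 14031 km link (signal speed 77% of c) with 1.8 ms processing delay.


Speed = 0.77 * 3e5 km/s = 231000 km/s
Propagation delay = 14031 / 231000 = 0.0607 s = 60.7403 ms
Processing delay = 1.8 ms
Total one-way latency = 62.5403 ms


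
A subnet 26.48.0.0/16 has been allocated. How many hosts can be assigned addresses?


Host bits = 32 - 16 = 16
Total addresses = 2^16 = 65536
Usable = total - 2 (network and broadcast)
Usable hosts: 65534


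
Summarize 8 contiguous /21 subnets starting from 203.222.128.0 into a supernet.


Original prefix: /21
Number of subnets: 8 = 2^3
New prefix = 21 - 3 = 18
Supernet: 203.222.128.0/18


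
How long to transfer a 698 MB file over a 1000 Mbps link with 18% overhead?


Effective throughput = 1000 * (1 - 18/100) = 820.0 Mbps
File size in Mb = 698 * 8 = 5584 Mb
Time = 5584 / 820.0
Time = 6.8098 seconds


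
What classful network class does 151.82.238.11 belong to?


First octet: 151
Binary: 10010111
10xxxxxx -> Class B (128-191)
Class B, default mask 255.255.0.0 (/16)


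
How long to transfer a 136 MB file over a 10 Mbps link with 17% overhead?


Effective throughput = 10 * (1 - 17/100) = 8.3 Mbps
File size in Mb = 136 * 8 = 1088 Mb
Time = 1088 / 8.3
Time = 131.0843 seconds


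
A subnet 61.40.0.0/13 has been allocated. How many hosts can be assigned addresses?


Host bits = 32 - 13 = 19
Total addresses = 2^19 = 524288
Usable = total - 2 (network and broadcast)
Usable hosts: 524286


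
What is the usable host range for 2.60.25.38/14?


Network: 2.60.0.0
Broadcast: 2.63.255.255
First usable = network + 1
Last usable = broadcast - 1
Range: 2.60.0.1 to 2.63.255.254


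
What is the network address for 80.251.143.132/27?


IP:   01010000.11111011.10001111.10000100
Mask: 11111111.11111111.11111111.11100000
AND operation:
Net:  01010000.11111011.10001111.10000000
Network: 80.251.143.128/27


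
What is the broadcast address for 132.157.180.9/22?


Network: 132.157.180.0/22
Host bits = 10
Set all host bits to 1:
Broadcast: 132.157.183.255


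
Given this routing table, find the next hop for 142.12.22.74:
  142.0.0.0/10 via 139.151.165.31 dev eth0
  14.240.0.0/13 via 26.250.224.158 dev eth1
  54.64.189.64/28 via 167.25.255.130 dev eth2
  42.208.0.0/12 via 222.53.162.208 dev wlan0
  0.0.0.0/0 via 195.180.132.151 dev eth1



Longest prefix match for 142.12.22.74:
  /10 142.0.0.0: MATCH
  /13 14.240.0.0: no
  /28 54.64.189.64: no
  /12 42.208.0.0: no
  /0 0.0.0.0: MATCH
Selected: next-hop 139.151.165.31 via eth0 (matched /10)


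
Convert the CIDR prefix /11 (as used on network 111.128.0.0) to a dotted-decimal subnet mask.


/11 means 11 network bits, 21 host bits
Binary: 11111111111000000000000000000000
Mask: 255.224.0.0


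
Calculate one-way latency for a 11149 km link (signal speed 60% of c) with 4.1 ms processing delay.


Speed = 0.6 * 3e5 km/s = 180000 km/s
Propagation delay = 11149 / 180000 = 0.0619 s = 61.9389 ms
Processing delay = 4.1 ms
Total one-way latency = 66.0389 ms


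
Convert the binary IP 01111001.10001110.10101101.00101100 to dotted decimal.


01111001 = 121
10001110 = 142
10101101 = 173
00101100 = 44
IP: 121.142.173.44


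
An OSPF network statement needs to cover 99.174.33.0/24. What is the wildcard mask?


Subnet mask: 255.255.255.0
Wildcard = 255.255.255.255 - subnet mask
255 - 255 = 0
255 - 255 = 0
255 - 255 = 0
255 - 0 = 255
Wildcard: 0.0.0.255


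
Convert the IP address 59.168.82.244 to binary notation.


59 = 00111011
168 = 10101000
82 = 01010010
244 = 11110100
Binary: 00111011.10101000.01010010.11110100
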